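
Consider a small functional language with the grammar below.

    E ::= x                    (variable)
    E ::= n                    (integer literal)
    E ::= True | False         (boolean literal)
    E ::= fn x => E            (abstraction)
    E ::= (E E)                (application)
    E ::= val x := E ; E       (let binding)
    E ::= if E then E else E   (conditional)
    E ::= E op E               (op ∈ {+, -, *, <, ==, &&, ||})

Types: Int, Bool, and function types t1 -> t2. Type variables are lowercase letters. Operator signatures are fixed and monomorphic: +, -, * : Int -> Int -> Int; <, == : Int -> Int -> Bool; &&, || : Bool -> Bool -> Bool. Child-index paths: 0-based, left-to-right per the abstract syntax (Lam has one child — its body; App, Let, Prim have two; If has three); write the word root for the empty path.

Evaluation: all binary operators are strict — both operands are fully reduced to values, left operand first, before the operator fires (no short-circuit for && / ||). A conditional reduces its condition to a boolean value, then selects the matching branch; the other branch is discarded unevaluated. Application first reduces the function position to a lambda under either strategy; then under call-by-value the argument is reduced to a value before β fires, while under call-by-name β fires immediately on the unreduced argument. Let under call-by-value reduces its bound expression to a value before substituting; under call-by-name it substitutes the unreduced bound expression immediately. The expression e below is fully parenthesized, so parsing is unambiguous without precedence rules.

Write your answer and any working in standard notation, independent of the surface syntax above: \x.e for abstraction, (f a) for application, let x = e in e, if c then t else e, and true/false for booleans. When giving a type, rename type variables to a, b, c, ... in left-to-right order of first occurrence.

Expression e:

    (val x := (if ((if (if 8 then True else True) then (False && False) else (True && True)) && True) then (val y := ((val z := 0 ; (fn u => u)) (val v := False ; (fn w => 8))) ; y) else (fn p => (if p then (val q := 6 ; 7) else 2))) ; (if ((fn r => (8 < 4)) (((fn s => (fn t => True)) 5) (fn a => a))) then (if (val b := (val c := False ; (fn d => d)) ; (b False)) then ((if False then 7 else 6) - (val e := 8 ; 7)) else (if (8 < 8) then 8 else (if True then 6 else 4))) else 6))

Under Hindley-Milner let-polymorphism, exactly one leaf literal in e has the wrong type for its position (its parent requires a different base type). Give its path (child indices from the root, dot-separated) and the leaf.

Derivation:
  unify Int ~ Bool
  FAIL: mismatch Int ~ Bool

Answer: 0.0.0.0.0 : 8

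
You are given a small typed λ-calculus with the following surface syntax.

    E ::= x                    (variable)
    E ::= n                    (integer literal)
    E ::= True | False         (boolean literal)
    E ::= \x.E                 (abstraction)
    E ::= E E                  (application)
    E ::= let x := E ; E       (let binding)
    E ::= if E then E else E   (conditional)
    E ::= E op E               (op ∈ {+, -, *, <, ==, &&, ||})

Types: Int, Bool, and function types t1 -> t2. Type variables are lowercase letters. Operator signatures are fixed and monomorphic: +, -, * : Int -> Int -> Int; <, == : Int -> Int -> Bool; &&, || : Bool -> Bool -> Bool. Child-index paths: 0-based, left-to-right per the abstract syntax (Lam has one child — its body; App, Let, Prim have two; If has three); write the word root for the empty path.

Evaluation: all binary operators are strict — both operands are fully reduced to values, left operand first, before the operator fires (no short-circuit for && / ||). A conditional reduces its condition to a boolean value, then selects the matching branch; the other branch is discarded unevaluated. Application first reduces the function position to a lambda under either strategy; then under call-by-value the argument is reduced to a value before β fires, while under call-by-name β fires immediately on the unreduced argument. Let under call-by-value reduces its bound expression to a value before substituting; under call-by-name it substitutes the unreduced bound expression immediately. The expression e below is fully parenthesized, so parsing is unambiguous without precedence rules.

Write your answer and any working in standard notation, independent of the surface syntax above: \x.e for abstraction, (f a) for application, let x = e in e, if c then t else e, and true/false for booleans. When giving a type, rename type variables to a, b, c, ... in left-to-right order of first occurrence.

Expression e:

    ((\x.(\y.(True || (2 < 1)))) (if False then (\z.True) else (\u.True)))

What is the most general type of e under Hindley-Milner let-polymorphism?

Answer: a -> Bool

Working:
  unify Bool ~ Bool
  unify Int ~ Int
  unify Int ~ Int
  unify Bool ~ Bool
\y._ : b -> Bool
\x._ : a -> b -> Bool
  unify Bool ~ Bool
\z._ : c -> Bool
\u._ : d -> Bool
  unify c -> Bool ~ d -> Bool
  unify c ~ d
  unify Bool ~ Bool
  unify a -> b -> Bool ~ (d -> Bool) -> e
  unify a ~ d -> Bool
  unify b -> Bool ~ e
_ _ : b -> Bool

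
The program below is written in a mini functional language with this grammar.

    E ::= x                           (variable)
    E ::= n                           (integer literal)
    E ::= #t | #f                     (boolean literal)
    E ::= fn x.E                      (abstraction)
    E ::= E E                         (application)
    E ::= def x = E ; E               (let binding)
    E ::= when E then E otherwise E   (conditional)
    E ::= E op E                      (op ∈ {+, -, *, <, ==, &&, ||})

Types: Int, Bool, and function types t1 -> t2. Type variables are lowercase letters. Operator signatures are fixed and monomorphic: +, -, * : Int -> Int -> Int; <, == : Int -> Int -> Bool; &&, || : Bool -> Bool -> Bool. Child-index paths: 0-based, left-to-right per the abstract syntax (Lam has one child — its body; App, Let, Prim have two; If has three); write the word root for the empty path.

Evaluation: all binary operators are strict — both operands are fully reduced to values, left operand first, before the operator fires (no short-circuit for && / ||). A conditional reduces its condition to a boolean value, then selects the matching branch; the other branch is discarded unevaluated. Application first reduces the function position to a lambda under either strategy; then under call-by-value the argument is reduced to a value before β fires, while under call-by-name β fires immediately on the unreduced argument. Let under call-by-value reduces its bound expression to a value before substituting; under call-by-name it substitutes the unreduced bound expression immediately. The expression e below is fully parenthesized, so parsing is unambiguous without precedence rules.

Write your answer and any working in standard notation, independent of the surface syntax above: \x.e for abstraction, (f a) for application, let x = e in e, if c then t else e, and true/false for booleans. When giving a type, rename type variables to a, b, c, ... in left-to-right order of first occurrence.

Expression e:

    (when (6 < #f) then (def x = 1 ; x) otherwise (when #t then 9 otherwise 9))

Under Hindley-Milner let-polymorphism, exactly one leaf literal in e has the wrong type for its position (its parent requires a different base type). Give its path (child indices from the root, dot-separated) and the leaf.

Answer: 0.1 : false

Trace:
  unify Int ~ Int
  unify Bool ~ Int
  FAIL: mismatch Bool ~ Int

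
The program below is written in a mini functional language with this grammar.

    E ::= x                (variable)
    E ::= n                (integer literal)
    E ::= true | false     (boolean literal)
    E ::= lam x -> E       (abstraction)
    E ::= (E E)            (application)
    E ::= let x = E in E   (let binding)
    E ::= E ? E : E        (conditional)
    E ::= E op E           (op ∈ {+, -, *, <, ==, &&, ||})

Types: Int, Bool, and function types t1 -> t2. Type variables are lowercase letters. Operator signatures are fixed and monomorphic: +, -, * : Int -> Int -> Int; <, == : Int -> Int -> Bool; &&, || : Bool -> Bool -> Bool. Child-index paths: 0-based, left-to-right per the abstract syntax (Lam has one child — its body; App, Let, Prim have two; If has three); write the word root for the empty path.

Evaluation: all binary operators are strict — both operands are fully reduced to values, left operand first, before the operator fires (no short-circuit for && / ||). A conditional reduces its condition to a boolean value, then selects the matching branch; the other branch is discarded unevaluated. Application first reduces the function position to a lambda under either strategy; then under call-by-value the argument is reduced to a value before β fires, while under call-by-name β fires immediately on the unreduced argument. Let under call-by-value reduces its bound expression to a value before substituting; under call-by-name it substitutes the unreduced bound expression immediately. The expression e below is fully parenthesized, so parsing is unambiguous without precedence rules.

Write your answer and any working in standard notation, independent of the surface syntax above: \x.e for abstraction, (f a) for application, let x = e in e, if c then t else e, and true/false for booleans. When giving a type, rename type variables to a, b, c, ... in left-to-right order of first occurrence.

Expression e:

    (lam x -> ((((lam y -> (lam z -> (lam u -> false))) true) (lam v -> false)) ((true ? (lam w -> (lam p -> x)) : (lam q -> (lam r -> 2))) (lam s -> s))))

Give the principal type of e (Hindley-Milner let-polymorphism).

Working:
\u._ : d -> Bool
\z._ : c -> d -> Bool
\y._ : b -> c -> d -> Bool
  unify b -> c -> d -> Bool ~ Bool -> e
  unify b ~ Bool
  unify c -> d -> Bool ~ e
_ _ : c -> d -> Bool
\v._ : f -> Bool
  unify c -> d -> Bool ~ (f -> Bool) -> g
  unify c ~ f -> Bool
  unify d -> Bool ~ g
_ _ : d -> Bool
  unify Bool ~ Bool
x : a
\p._ : i -> a
\w._ : h -> i -> a
\r._ : k -> Int
\q._ : j -> k -> Int
  unify h -> i -> a ~ j -> k -> Int
  unify h ~ j
  unify i -> a ~ k -> Int
  unify i ~ k
  unify a ~ Int
s : l
\s._ : l -> l
  unify j -> k -> Int ~ (l -> l) -> m
  unify j ~ l -> l
  unify k -> Int ~ m
_ _ : k -> Int
  unify d -> Bool ~ (k -> Int) -> n
  unify d ~ k -> Int
  unify Bool ~ n
_ _ : Bool
\x._ : Int -> Bool

Answer: Int -> Bool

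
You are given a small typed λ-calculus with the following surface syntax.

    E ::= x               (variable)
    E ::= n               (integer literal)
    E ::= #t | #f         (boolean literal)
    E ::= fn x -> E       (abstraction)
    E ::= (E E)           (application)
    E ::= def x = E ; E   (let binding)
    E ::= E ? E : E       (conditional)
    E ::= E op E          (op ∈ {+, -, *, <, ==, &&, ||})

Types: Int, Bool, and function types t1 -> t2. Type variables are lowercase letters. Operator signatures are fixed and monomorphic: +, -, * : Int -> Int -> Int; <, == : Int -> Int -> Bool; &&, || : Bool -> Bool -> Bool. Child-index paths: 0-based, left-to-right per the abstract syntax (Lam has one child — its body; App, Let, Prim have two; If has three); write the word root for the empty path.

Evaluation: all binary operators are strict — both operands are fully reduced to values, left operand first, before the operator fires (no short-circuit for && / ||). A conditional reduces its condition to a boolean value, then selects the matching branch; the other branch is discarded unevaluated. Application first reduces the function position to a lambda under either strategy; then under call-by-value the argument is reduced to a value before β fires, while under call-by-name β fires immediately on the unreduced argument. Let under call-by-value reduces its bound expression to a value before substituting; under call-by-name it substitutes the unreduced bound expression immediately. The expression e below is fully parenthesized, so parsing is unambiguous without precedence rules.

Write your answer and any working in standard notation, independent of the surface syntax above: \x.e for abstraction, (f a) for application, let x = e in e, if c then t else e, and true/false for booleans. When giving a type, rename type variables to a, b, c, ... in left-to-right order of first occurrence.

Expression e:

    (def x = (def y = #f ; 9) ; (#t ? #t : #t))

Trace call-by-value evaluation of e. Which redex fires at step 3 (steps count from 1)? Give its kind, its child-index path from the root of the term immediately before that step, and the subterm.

Working:
step 0: (let x = (let y = false in 9) in (if true then true else true))
step 1: [let@0] (let x = 9 in (if true then true else true))
step 2: [let@root] (if true then true else true)
step 3: [if@root] true

Answer: if at root : (if true then true else true)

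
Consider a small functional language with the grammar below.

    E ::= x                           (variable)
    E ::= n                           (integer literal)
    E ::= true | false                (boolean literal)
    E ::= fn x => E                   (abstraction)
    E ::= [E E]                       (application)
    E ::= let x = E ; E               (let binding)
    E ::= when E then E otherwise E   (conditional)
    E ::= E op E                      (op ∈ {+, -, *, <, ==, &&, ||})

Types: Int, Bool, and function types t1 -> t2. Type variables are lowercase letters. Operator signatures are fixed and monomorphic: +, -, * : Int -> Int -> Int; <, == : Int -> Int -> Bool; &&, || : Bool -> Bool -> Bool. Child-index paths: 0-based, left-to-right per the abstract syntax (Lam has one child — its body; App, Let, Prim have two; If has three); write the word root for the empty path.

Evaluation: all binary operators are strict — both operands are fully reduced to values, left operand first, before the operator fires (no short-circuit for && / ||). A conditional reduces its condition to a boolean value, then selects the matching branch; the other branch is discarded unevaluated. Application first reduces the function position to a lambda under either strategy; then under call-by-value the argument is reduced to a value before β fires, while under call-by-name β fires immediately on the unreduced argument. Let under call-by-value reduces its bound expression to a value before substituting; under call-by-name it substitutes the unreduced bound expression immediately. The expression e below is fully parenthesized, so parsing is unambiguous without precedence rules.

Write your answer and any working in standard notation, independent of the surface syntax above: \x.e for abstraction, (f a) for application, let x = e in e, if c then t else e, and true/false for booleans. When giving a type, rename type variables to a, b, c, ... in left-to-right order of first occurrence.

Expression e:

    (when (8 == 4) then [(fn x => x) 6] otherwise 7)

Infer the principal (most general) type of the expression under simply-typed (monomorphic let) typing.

Answer: Int

Derivation:
  unify Int ~ Int
  unify Int ~ Int
  unify Bool ~ Bool
x : a
\x._ : a -> a
  unify a -> a ~ Int -> b
  unify a ~ Int
  unify Int ~ b
_ _ : Int
  unify Int ~ Int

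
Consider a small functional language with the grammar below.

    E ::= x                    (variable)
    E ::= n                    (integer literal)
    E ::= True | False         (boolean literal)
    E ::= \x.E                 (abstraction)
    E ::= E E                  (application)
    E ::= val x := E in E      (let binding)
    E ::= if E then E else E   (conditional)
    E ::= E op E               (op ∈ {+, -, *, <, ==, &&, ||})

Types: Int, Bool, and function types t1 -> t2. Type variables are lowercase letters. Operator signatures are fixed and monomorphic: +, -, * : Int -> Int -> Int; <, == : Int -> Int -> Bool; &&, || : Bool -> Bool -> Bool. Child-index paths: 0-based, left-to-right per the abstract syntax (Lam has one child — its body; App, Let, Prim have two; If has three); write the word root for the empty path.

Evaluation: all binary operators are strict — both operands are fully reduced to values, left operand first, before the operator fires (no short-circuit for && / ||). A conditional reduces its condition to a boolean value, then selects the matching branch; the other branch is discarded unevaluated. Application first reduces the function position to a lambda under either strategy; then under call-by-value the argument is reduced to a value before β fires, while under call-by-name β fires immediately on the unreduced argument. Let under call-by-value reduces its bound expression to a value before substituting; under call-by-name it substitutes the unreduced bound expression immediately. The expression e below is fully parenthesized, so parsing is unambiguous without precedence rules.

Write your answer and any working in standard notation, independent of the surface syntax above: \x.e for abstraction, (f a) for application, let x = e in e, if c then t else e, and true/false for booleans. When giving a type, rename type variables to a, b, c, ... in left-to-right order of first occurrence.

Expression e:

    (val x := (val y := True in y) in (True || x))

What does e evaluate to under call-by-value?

Working:
step 0: (let x = (let y = true in y) in (true || x))
step 1: [let@0] (let x = true in (true || x))
step 2: [let@root] (true || true)
step 3: [delta@root] true

Answer: true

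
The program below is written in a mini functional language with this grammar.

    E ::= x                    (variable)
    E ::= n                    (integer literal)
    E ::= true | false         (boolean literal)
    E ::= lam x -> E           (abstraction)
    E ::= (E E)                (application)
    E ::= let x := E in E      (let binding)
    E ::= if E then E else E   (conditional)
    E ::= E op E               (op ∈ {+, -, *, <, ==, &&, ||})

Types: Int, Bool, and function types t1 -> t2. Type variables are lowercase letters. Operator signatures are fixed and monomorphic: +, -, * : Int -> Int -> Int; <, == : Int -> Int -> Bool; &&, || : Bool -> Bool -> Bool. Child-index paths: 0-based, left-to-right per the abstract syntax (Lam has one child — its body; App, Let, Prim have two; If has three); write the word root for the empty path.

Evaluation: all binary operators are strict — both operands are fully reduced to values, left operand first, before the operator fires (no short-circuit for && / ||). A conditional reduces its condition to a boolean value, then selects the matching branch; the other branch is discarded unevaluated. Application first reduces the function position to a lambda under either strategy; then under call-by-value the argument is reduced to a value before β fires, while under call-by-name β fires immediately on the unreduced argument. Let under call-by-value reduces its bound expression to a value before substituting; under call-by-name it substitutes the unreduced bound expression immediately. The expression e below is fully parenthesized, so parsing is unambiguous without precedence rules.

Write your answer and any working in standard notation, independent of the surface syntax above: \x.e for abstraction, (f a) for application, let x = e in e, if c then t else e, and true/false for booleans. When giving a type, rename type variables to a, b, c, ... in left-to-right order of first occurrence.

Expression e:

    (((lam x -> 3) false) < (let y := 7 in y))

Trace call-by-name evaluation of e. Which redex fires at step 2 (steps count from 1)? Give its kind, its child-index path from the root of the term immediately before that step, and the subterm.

Derivation:
step 0: (((\x.3) false) < (let y = 7 in y))
step 1: [beta@0] (3 < (let y = 7 in y))
step 2: [let@1] (3 < 7)

Answer: let at 1 : (let y = 7 in y)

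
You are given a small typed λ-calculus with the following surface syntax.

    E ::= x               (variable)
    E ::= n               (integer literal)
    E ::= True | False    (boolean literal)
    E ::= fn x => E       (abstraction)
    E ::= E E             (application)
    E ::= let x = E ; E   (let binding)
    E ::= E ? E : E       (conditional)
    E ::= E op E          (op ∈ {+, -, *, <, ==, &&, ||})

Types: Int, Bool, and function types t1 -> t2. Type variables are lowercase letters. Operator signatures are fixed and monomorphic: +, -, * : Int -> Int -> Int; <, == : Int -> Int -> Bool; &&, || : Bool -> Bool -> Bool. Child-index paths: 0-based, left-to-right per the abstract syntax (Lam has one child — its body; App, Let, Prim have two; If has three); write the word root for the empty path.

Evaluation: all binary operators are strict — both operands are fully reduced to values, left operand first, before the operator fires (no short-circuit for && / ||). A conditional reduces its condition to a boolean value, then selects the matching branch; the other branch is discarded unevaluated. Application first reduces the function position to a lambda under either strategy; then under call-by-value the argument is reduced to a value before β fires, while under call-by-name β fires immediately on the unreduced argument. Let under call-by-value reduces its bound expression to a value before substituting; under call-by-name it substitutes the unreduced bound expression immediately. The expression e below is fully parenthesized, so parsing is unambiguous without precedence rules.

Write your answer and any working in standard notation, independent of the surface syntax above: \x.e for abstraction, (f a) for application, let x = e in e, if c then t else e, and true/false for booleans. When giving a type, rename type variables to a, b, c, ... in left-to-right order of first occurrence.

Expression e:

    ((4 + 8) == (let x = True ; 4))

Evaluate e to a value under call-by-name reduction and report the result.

Working:
step 0: ((4 + 8) == (let x = true in 4))
step 1: [delta@0] (12 == (let x = true in 4))
step 2: [let@1] (12 == 4)
step 3: [delta@root] false

Answer: false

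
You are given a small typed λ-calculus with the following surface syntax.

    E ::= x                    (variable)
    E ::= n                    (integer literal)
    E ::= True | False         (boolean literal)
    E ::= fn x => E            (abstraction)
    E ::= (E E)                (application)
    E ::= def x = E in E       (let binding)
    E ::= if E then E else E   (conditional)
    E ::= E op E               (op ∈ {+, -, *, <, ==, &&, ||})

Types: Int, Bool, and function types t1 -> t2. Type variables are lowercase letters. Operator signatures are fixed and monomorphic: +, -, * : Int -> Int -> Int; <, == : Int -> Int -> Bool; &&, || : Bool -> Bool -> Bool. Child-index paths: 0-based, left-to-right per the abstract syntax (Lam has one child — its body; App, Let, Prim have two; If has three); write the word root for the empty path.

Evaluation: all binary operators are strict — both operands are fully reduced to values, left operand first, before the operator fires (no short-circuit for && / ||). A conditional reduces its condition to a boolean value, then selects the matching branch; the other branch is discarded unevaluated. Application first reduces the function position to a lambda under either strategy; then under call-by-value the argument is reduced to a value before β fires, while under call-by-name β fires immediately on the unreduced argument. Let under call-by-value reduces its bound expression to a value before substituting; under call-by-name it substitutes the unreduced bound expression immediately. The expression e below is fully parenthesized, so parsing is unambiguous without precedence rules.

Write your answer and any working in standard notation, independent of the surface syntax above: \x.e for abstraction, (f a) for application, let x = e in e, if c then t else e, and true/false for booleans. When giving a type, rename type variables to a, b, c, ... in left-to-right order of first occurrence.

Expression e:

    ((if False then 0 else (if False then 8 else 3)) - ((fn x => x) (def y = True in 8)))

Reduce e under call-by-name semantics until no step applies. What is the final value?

Trace:
step 0: ((if false then 0 else (if false then 8 else 3)) - ((\x.x) (let y = true in 8)))
step 1: [if@0] ((if false then 8 else 3) - ((\x.x) (let y = true in 8)))
step 2: [if@0] (3 - ((\x.x) (let y = true in 8)))
step 3: [beta@1] (3 - (let y = true in 8))
step 4: [let@1] (3 - 8)
step 5: [delta@root] -5

Answer: -5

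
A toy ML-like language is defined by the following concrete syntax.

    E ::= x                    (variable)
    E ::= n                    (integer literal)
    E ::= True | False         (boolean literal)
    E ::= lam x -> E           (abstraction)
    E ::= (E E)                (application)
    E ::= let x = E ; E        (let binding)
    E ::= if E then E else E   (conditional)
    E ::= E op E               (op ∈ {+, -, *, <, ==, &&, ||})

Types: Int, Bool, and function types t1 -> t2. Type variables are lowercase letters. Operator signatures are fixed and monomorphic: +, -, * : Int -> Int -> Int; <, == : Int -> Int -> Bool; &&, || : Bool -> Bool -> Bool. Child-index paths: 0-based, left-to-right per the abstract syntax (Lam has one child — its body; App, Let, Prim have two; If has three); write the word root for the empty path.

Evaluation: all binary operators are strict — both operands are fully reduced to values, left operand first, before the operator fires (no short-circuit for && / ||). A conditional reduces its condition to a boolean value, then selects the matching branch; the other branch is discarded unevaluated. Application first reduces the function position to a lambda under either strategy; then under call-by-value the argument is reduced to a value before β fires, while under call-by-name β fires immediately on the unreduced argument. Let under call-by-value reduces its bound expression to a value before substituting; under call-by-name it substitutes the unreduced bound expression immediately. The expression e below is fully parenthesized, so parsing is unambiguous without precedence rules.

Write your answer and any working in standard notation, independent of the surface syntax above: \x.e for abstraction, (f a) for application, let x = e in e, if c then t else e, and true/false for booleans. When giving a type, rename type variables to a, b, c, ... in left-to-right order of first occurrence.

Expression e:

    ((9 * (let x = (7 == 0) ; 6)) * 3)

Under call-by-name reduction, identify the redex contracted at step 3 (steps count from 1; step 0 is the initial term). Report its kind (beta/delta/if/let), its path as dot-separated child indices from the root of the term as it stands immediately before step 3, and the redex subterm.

Trace:
step 0: ((9 * (let x = (7 == 0) in 6)) * 3)
step 1: [let@0.1] ((9 * 6) * 3)
step 2: [delta@0] (54 * 3)
step 3: [delta@root] 162

Answer: delta at root : (54 * 3)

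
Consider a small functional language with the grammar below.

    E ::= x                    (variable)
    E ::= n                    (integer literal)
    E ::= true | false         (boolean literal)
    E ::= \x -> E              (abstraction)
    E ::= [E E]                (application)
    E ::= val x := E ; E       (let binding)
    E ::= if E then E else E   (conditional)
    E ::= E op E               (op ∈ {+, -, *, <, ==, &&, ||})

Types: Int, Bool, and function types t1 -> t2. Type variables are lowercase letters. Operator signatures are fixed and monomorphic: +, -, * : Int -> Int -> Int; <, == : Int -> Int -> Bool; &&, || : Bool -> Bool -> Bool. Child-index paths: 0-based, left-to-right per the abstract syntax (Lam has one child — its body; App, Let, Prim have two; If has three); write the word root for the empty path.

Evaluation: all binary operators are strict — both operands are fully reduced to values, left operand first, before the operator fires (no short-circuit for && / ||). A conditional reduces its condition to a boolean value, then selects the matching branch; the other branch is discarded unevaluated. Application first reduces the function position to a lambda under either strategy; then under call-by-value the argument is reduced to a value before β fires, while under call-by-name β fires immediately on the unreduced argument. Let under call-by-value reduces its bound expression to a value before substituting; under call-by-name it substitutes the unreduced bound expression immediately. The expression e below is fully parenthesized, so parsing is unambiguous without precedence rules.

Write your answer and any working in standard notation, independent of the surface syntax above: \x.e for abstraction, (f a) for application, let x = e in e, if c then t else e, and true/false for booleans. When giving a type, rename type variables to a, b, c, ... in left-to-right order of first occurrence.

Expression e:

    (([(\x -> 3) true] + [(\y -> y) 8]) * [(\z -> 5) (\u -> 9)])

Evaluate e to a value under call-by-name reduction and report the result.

Answer: 55

Derivation:
step 0: ((((\x.3) true) + ((\y.y) 8)) * ((\z.5) (\u.9)))
step 1: [beta@0.0] ((3 + ((\y.y) 8)) * ((\z.5) (\u.9)))
step 2: [beta@0.1] ((3 + 8) * ((\z.5) (\u.9)))
step 3: [delta@0] (11 * ((\z.5) (\u.9)))
step 4: [beta@1] (11 * 5)
step 5: [delta@root] 55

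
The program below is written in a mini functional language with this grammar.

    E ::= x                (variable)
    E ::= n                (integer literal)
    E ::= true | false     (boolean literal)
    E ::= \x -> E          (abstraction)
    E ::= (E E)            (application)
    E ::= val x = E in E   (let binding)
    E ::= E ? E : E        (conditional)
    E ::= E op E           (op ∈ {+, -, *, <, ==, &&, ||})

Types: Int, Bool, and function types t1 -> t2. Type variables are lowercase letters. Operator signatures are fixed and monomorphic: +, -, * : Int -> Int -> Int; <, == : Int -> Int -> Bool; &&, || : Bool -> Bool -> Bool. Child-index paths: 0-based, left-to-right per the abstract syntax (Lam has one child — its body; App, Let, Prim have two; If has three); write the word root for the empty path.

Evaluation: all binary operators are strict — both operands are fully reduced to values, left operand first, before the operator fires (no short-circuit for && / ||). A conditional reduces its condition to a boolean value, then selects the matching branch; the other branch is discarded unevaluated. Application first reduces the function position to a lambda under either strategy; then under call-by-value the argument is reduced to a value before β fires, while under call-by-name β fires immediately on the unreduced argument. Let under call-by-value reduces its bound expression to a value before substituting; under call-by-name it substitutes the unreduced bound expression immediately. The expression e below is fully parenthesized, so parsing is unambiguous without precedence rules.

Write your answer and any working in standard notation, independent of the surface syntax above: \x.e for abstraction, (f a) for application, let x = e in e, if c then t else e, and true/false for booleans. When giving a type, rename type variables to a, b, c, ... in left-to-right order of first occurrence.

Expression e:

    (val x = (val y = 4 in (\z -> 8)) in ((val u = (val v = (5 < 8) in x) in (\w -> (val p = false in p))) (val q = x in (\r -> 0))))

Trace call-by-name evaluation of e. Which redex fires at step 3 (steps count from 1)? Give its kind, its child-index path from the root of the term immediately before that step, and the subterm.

Derivation:
step 0: (let x = (let y = 4 in (\z.8)) in ((let u = (let v = (5 < 8) in x) in (\w.(let p = false in p))) (let q = x in (\r.0))))
step 1: [let@root] ((let u = (let v = (5 < 8) in (let y = 4 in (\z.8))) in (\w.(let p = false in p))) (let q = (let y = 4 in (\z.8)) in (\r.0)))
step 2: [let@0] ((\w.(let p = false in p)) (let q = (let y = 4 in (\z.8)) in (\r.0)))
step 3: [beta@root] (let p = false in p)

Answer: beta at root : ((\w.(let p = false in p)) (let q = (let y = 4 in (\z.8)) in (\r.0)))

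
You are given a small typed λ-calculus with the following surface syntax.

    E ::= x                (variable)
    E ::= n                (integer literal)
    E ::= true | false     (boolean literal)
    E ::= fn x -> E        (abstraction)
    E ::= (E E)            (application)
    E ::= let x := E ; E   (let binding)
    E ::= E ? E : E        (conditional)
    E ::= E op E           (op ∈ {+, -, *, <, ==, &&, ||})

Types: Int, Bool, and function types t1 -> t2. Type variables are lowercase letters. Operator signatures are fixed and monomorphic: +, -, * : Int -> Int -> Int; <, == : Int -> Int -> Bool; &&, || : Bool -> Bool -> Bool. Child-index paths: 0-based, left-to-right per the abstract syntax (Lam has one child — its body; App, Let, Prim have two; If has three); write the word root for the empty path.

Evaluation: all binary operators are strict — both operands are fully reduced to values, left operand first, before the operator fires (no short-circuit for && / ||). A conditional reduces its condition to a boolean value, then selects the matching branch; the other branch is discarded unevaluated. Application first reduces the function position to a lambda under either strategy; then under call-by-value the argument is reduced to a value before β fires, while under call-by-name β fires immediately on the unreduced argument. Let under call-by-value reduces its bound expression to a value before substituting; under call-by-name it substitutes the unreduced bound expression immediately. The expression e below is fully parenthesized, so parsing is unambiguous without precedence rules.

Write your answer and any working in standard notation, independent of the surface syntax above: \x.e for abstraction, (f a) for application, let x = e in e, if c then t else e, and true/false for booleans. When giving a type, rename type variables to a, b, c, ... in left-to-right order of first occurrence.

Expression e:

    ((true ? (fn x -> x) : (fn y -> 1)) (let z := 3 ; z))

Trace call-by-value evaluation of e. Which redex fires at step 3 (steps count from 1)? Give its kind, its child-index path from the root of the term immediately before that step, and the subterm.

Answer: beta at root : ((\x.x) 3)

Derivation:
step 0: ((if true then (\x.x) else (\y.1)) (let z = 3 in z))
step 1: [if@0] ((\x.x) (let z = 3 in z))
step 2: [let@1] ((\x.x) 3)
step 3: [beta@root] 3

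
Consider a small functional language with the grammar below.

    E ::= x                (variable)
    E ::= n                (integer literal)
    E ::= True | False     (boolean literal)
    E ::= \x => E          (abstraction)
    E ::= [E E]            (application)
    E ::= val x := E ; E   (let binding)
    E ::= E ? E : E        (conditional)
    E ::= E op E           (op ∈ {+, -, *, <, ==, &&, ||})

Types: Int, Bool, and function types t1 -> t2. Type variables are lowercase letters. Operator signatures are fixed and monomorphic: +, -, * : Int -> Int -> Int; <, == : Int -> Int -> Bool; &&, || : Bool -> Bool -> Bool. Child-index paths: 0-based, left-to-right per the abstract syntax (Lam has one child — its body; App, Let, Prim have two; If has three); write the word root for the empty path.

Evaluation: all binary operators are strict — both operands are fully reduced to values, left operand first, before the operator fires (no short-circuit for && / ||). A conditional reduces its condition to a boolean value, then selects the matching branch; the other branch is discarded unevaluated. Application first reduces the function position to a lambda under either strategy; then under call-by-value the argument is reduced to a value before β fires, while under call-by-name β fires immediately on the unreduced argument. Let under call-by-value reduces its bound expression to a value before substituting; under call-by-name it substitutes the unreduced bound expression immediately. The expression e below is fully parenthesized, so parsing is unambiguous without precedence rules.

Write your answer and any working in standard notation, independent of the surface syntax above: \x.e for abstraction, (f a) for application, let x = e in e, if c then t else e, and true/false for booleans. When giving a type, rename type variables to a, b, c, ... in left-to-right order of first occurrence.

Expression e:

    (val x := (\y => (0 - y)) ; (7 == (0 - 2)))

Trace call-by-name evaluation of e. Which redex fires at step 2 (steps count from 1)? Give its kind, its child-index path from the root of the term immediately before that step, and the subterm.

Answer: delta at 1 : (0 - 2)

Trace:
step 0: (let x = (\y.(0 - y)) in (7 == (0 - 2)))
step 1: [let@root] (7 == (0 - 2))
step 2: [delta@1] (7 == -2)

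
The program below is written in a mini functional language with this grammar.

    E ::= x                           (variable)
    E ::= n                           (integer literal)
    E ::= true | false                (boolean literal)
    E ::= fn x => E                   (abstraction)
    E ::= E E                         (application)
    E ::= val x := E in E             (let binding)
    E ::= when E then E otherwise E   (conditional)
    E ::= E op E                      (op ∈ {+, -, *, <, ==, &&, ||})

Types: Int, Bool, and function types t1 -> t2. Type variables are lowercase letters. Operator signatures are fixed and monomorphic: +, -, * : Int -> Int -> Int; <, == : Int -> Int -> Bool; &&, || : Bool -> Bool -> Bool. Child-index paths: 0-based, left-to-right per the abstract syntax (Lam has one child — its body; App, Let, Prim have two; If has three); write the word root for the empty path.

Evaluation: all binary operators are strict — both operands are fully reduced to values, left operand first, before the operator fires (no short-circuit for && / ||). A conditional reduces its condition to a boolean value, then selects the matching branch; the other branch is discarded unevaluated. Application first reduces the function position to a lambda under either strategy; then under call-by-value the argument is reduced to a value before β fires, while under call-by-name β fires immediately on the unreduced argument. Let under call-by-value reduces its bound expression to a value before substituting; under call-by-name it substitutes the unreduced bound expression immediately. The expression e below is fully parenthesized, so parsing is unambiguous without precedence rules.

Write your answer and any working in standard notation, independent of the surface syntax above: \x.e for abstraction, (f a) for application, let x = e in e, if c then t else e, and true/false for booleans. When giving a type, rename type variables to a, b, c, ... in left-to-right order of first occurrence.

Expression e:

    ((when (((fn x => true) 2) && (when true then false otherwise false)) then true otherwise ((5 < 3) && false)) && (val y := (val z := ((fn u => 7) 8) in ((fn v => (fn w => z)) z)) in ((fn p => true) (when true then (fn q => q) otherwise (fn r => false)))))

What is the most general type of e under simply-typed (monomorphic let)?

Working:
\x._ : a -> Bool
  unify a -> Bool ~ Int -> b
  unify a ~ Int
  unify Bool ~ b
_ _ : Bool
  unify Bool ~ Bool
  unify Bool ~ Bool
  unify Bool ~ Bool
  unify Bool ~ Bool
  unify Bool ~ Bool
  unify Int ~ Int
  unify Int ~ Int
  unify Bool ~ Bool
  unify Bool ~ Bool
  unify Bool ~ Bool
  unify Bool ~ Bool
\u._ : c -> Int
  unify c -> Int ~ Int -> d
  unify c ~ Int
  unify Int ~ d
_ _ : Int
let z : Int
z : Int
\w._ : f -> Int
\v._ : e -> f -> Int
z : Int
  unify e -> f -> Int ~ Int -> g
  unify e ~ Int
  unify f -> Int ~ g
_ _ : f -> Int
let y : f -> Int
\p._ : h -> Bool
  unify Bool ~ Bool
q : i
\q._ : i -> i
\r._ : j -> Bool
  unify i -> i ~ j -> Bool
  unify i ~ j
  unify j ~ Bool
  unify h -> Bool ~ (Bool -> Bool) -> k
  unify h ~ Bool -> Bool
  unify Bool ~ k
_ _ : Bool
  unify Bool ~ Bool

Answer: Bool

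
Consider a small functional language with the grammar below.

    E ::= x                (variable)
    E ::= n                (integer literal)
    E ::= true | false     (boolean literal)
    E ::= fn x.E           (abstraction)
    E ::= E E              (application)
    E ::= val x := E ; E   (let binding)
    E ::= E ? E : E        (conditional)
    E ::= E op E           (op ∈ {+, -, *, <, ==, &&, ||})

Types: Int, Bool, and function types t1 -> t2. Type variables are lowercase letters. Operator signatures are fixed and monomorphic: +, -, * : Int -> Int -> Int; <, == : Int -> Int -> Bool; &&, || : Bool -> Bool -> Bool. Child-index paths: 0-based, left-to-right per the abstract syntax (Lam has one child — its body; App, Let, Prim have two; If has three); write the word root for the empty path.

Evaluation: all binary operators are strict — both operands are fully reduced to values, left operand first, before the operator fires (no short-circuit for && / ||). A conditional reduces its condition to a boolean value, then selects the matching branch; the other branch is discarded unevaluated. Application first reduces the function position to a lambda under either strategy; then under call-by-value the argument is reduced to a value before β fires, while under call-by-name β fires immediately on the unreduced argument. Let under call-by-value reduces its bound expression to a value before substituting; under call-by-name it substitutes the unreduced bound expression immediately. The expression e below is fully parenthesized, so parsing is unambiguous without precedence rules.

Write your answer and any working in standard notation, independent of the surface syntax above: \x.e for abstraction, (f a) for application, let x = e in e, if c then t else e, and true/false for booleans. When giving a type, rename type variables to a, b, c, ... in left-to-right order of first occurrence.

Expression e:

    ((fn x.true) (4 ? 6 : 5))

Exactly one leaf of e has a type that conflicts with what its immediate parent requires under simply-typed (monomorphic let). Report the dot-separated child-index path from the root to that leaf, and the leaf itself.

Derivation:
\x._ : a -> Bool
  unify Int ~ Bool
  FAIL: mismatch Int ~ Bool

Answer: 1.0 : 4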